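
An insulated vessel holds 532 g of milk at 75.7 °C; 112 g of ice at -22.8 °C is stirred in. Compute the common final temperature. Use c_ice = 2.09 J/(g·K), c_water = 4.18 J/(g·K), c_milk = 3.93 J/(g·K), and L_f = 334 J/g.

T_f ≈ 45.1 °C

Taking heat into each body as positive, Σ m c ΔT = 0:
warm ice to 0 °C: 112·2.09·(0 − (-22.8)) = 5337
  melt ice: 112·334 = 37408
  warm the meltwater: 468.16 T
  milk: 2090.8(T − 75.7)
2558.9 T = 158271 − 42745 = 115526
T ≈ 45.15 °C (positive, so assuming full melt was valid).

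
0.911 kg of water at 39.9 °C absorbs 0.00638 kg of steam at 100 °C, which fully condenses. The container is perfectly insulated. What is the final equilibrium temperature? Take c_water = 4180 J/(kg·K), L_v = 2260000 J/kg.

T_f ≈ 44.1 °C

Energy conservation, ΣQ = 0:
condense steam: −0.00638·2260000 = −14419; condensate cools 100→T: 0.00638·4180·(T − 100) = 26.67(T − 100); water warms: 0.911·4180·(T − 39.9) = 3808(T − 39.9)
3834.6 T = 14419 + 2666.8 + 151938 = 169024
T ≈ 44.08 °C (< 100 °C, so full condensation is consistent).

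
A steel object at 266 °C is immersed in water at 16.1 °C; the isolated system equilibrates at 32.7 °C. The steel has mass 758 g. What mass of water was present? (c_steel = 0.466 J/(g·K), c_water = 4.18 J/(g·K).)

m ≈ 1190 g

Taking heat into each body as positive, Σ m c ΔT = 0:
758×0.466×(32.7 − 266) + m×4.18×(32.7 − 16.1) = 0
69.39 m = 82408
m = 82408/69.39 ≈ 1188 g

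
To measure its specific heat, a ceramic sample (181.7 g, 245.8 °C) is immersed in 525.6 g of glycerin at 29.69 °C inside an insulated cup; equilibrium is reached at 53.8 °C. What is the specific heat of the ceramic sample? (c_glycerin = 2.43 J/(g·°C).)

Setting the total heat transfer to zero:
181.7×c×(53.8 − 245.8) + 525.6×2.43×(53.8 − 29.69) = 0
-34886 c = -30793
c = -30793/-34886 ≈ 0.8827 J/(g·°C)

c ≈ 0.883 J/(g·°C)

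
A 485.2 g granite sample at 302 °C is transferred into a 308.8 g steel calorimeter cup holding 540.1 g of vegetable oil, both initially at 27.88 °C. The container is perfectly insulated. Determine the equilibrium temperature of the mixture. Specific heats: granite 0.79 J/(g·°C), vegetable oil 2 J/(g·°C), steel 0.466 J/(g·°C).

T_f ≈ 93.2 °C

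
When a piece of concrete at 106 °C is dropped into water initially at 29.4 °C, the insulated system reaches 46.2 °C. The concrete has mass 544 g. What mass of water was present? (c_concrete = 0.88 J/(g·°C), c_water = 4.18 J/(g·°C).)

m ≈ 408 g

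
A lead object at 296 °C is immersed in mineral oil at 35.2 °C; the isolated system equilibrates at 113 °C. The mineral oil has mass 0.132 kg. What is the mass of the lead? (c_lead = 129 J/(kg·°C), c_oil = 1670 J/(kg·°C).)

|Q_lead| = |Q_oil|:
m·129·(296 − 113) = 0.132·1670·(113 − 35.2)
23607 m = 17150  ⇒  m ≈ 0.7265 kg

m ≈ 0.726 kg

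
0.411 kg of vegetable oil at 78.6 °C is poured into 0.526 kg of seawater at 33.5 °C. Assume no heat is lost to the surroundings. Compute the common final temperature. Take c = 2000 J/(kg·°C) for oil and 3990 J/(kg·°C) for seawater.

T_f ≈ 46.2 °C

Let T be the final temperature. ΣQ_i = 0:
0.411*2000*(T − 78.6) + 0.526*3990*(T − 33.5) = 0
822(T − 78.6) + 2098.7(T − 33.5) = 0
(822 + 2098.7) T = 822*78.6 + 2098.7*33.5
T = 134917 / 2920.7 = 46.2 °C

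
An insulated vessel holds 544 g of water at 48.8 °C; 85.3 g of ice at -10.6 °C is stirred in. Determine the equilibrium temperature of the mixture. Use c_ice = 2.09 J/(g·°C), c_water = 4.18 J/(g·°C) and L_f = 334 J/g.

T_f ≈ 30.6 °C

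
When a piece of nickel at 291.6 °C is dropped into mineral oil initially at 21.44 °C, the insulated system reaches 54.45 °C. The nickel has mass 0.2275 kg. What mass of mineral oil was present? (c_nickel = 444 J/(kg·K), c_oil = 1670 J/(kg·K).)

m ≈ 0.435 kg

Conservation of energy gives ΣQ = 0:
0.2275×444×(54.45 − 291.6) + m×1670×(54.45 − 21.44) = 0
55127 m = 23955
m = 23955/55127 ≈ 0.4345 kg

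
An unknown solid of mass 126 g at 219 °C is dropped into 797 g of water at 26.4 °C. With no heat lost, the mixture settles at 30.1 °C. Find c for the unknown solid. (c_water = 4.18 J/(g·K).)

c ≈ 0.518 J/(g·K)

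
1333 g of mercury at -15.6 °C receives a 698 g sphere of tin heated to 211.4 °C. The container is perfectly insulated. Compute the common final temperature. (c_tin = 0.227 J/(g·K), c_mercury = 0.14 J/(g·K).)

T_f ≈ 88.6 °C

Taking heat into each body as positive, Σ m c ΔT = 0:
698×0.227×(T − 211.4) + 1333×0.14×(T − (-15.6)) = 0
(158.45 + 186.62) T = 158.45×211.4 + 186.62×(-15.6)
T = 30584 / 345.07 = 88.6 °C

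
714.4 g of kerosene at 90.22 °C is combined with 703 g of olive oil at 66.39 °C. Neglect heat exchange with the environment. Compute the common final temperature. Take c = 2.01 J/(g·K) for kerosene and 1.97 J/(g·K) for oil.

T_f ≈ 78.5 °C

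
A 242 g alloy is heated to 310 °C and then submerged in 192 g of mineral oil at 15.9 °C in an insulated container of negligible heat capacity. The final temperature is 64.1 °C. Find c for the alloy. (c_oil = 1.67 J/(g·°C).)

c ≈ 0.26 J/(g·°C)

Heat lost by the alloy = heat gained by the oil:
242·c·(310 − 64.1) = 192·1.67·(64.1 − 15.9)
59508 c = 15455  ⇒  c ≈ 0.2597 J/(g·°C)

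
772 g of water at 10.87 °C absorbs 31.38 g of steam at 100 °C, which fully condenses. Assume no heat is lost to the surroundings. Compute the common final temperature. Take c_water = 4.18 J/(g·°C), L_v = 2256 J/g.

T_f ≈ 35.4 °C

Energy conservation, ΣQ = 0:
steam→water at 100 °C releases m L_v = 31.38·2256 = 70793; condensate cools 100→T: 31.38·4.18·(T − 100) = 131.17(T − 100); original water: 3227(T − 10.87)
3358.1 T = 70793 + 13117 + 35077 = 118987
T ≈ 35.43 °C, under the boiling point, so the assumption holds.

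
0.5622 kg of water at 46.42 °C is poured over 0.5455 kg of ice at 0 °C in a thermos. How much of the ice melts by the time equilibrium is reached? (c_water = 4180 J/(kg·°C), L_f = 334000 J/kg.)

m_melted ≈ 0.327 kg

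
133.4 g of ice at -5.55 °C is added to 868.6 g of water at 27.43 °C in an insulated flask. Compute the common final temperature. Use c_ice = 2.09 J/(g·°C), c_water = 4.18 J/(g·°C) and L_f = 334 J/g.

Net heat exchanged in the isolated system is zero:
ice -5.55→0 °C: 133.4·2.09·5.55 = 1547.4; melt ice: 133.4·334 = 44556; warm the meltwater: 557.61 T; water cools: 868.6·4.18·(T − 27.43) = 3630.7(T − 27.43)
4188.4 T = 99591 − 46103 = 53488
T ≈ 12.77 °C. Since T > 0 °C, the all-ice-melts assumption holds.

T_f ≈ 12.8 °C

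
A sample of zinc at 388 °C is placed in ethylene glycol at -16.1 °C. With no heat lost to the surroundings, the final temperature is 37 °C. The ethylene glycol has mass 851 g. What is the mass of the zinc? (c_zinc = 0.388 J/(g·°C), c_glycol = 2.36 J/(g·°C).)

m ≈ 783 g

Heat lost by the zinc = heat gained by the glycol:
m·0.388·(388 − 37) = 851·2.36·(37 − (-16.1))
136.19 m = 106644  ⇒  m ≈ 783.1 g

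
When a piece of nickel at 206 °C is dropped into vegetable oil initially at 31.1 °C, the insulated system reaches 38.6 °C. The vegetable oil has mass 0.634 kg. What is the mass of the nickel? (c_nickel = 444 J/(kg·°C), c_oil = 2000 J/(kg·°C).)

m ≈ 0.128 kg

Setting the total heat transfer to zero:
m·444·(38.6 − 206) + 0.634·2000·(38.6 − 31.1) = 0
-74326 m = -9510
m = -9510/-74326 ≈ 0.128 kg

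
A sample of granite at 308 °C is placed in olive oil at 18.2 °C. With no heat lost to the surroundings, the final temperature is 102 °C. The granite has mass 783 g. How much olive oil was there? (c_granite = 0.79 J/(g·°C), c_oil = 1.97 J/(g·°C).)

m ≈ 772 g

Taking heat into each body as positive, Σ m c ΔT = 0:
783·0.79·(102 − 308) + m·1.97·(102 − 18.2) = 0
165.09 m = 127425
m = 127425/165.09 ≈ 771.9 g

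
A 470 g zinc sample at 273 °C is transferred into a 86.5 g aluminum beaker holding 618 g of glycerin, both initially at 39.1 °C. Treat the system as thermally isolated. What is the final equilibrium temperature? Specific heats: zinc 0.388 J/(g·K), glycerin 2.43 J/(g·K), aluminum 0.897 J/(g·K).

T_f ≈ 63.3 °C

With ΣQ=0 the equilibrium temperature is the m·c-weighted mean:
T_f = (182.36*273 + 1501.7*39.1 + 77.59*39.1) / (182.36 + 1501.7 + 77.59)
    = 111536 / 1761.7 ≈ 63.31 °C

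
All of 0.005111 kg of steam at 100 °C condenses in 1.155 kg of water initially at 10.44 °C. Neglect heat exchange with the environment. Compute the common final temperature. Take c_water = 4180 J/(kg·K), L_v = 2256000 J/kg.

T_f ≈ 13.2 °C

Let T be the final temperature. ΣQ_i = 0:
latent heat released on condensation: 0.005111·2256000 = 11530
  condensed water 100 °C→T: 21.36(T − 100)
  original water: 4827.9(T − 10.44)
4849.3 T = 11530 + 2136.4 + 50403 = 64070
T ≈ 13.21 °C (< 100 °C, so full condensation is consistent).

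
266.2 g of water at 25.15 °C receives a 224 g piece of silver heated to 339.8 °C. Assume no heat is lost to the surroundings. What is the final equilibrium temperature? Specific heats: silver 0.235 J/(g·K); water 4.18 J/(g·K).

T_f ≈ 39.4 °C

Heat lost by the silver equals heat gained by the water:
224×0.235×(339.8 − T) = 266.2×4.18×(T − 25.15)
52.64(339.8 − T) = 1112.7(T − 25.15)
1165.4 T = 45872  ⇒  T ≈ 39.36 °C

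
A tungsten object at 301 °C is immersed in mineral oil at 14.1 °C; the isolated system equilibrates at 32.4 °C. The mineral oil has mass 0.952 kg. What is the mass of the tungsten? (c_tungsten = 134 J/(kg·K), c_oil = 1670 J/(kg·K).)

Heat gained plus heat lost sum to zero:
m·134·(32.4 − 301) + 0.952·1670·(32.4 − 14.1) = 0
-35992 m = -29094
m = -29094/-35992 ≈ 0.8083 kg

m ≈ 0.808 kg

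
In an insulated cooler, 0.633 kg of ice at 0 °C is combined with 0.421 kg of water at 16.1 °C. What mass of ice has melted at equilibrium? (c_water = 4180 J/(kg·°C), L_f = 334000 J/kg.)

Cooling the water to 0 °C releases 0.421·4180·16.1 = 28332 J.
Fully melting the ice requires m_ice L_f = 0.633·334000 = 211422 J.
That's not enough to melt it all — equilibrium is at 0 °C with ice remaining.
Mass melted = 28332/334000 ≈ 0.08483 kg.

m_melted ≈ 0.0848 kg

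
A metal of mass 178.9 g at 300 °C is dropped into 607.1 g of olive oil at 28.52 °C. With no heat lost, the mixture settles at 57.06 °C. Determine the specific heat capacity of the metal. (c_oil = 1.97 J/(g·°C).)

c ≈ 0.785 J/(g·°C)

m_s c (T_s − T_f) = m_oil c_oil (T_f − T_0):
178.9·c·(300 − 57.06) = 607.1·1.97·(57.06 − 28.52)
43462 c = 34133  ⇒  c ≈ 0.7854 J/(g·°C)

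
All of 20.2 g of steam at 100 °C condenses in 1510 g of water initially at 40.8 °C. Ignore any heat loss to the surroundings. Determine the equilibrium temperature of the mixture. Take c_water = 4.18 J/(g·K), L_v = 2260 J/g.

T_f ≈ 48.7 °C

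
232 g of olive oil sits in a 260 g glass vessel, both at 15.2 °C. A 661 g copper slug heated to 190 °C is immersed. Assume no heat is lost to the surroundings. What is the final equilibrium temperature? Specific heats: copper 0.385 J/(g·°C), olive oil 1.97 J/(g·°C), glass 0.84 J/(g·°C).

T_f ≈ 63.0 °C

T_f is the heat-capacity-weighted average of the initial temperatures:
T_f = (254.49×190 + 457.04×15.2 + 218.4×15.2) / (254.49 + 457.04 + 218.4)
    = 58619 / 929.93 ≈ 63.04 °C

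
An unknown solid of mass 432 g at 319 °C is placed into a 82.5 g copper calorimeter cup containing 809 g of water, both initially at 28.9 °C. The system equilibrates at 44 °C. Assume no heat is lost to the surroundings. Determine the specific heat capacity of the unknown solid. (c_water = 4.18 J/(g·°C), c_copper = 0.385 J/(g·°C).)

c ≈ 0.434 J/(g·°C)

Net heat exchanged in the isolated system is zero:
432×c×(44 − 319) + 809×4.18×(44 − 28.9) + 82.5×0.385×(44 − 28.9) = 0
-118800 c = -51542
c = -51542/-118800 ≈ 0.4339 J/(g·°C)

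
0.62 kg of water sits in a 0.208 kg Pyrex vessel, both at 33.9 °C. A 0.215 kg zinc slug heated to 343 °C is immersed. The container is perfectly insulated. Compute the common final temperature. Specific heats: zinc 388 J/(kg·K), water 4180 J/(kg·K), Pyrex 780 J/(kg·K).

T_f ≈ 43.0 °C

Energy conservation, ΣQ = 0:
0.215*388*(T − 343) + 0.62*4180*(T − 33.9) + 0.208*780*(T − 33.9) = 0
83.42(T − 343) + 2591.6(T − 33.9) + 162.24(T − 33.9) = 0
(83.42 + 2591.6 + 162.24) T = 83.42*343 + 2591.6*33.9 + 162.24*33.9
T ≈ 42.99 °C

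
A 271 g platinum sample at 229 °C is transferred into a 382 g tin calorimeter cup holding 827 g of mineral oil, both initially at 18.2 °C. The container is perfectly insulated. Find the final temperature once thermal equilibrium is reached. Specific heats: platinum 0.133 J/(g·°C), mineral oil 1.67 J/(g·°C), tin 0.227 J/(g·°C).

Conservation of energy gives ΣQ = 0:
271×0.133×(T − 229) + 827×1.67×(T − 18.2) + 382×0.227×(T − 18.2) = 0
36.04(T − 229) + 1381.1(T − 18.2) + 86.71(T − 18.2) = 0
(36.04 + 1381.1 + 86.71) T = 36.04×229 + 1381.1×18.2 + 86.71×18.2
T ≈ 23.25 °C

T_f ≈ 23.3 °C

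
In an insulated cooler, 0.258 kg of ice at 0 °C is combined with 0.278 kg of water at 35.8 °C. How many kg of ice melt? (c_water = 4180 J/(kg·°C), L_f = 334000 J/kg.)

m_melted ≈ 0.125 kg

Cooling the water to 0 °C releases 0.278×4180×35.8 = 41601 J.
To melt every bit of ice: 0.258×334000 = 86172 J.
41601 J < 86172 J, so only part of the ice melts and the system sits at 0 °C.
m_melt = 41601 / L_f = 0.1246 kg.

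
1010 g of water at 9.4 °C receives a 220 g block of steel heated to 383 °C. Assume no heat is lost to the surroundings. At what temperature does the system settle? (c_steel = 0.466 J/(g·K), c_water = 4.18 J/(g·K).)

Set heat shed by the hot body equal to heat absorbed by the cold body:
220*0.466*(383 − T) = 1010*4.18*(T − 9.4)
102.52(383 − T) = 4221.8(T − 9.4)
4324.3 T = 78950  ⇒  T ≈ 18.26 °C

T_f ≈ 18.3 °C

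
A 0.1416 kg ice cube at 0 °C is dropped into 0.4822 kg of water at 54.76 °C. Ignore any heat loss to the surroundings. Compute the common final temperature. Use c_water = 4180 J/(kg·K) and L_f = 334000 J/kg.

T_f ≈ 24.2 °C

Energy conservation, ΣQ = 0:
melt ice: 0.1416×334000 = 47294
  meltwater 0→T: 0.1416×4180×T = 591.89 T
  water cools: 0.4822×4180×(T − 54.76) = 2015.6(T − 54.76)
2607.5 T = 110374 − 47294 = 63080
T ≈ 24.19 °C (positive, so assuming full melt was valid).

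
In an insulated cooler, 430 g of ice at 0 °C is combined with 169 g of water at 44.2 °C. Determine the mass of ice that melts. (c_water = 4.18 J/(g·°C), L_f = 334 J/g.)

m_melted ≈ 93.5 g

Heat available from the water dropping to 0 °C: 169×4.18×44.2 = 31224 J.
Melting all 430 g of ice would need 430×334 = 143620 J.
That's not enough to melt it all — equilibrium is at 0 °C with ice remaining.
m_melted×334 = 31224  ⇒  m_melted ≈ 93.48 g.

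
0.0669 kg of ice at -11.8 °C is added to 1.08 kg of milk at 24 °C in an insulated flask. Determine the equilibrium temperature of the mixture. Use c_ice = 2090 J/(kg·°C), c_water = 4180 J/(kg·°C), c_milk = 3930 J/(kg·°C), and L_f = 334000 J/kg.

Taking heat into each body as positive, Σ m c ΔT = 0:
warm ice to 0 °C: 0.0669·2090·(0 − (-11.8)) = 1649.9
  melt ice: 0.0669·334000 = 22345
  warm the meltwater: 279.64 T
  milk cools: 1.08·3930·(T − 24) = 4244.4(T − 24)
4524 T = 101866 − 23994 = 77871
T ≈ 17.21 °C (positive, so assuming full melt was valid).

T_f ≈ 17.2 °C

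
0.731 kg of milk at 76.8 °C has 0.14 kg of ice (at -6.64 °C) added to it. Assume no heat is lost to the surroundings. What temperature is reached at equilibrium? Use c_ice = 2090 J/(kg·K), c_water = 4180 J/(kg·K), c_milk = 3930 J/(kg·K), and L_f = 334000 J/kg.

T_f ≈ 49.7 °C

Sum of m c ΔT and latent-heat terms is zero:
ice -6.64→0 °C: 0.14×2090×6.64 = 1942.9; fusion: m_ice L_f = 0.14×334000 = 46760; meltwater 0→T: 0.14×4180×T = 585.2 T; milk: 2872.8(T − 76.8)
3458 T = 220633 − 48703 = 171930
T ≈ 49.72 °C (positive, so assuming full melt was valid).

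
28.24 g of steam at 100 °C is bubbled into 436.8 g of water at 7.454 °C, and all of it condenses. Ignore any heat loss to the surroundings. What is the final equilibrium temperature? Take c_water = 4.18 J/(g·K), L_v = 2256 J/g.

T_f ≈ 45.8 °C

Conservation of energy gives ΣQ = 0:
latent heat released on condensation: 28.24×2256 = 63709
  condensed water 100 °C→T: 118.04(T − 100)
  water warms: 436.8×4.18×(T − 7.454) = 1825.8(T − 7.454)
1943.9 T = 63709 + 11804 + 13610 = 89123
T ≈ 45.85 °C, under the boiling point, so the assumption holds.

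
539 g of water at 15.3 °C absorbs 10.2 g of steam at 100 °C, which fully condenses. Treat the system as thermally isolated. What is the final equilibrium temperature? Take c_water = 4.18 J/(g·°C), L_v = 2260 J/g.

T_f ≈ 26.9 °C

Setting the total heat transfer to zero:
condense steam: −10.2·2260 = −23052; condensed water 100 °C→T: 42.64(T − 100); water warms: 539·4.18·(T − 15.3) = 2253(T − 15.3)
2295.7 T = 23052 + 4263.6 + 34471 = 61787
T ≈ 26.91 °C — below 100 °C, confirming all the steam condensed.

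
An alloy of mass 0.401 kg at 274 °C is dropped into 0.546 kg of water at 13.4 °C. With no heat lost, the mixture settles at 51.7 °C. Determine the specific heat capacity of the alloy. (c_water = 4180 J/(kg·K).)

c ≈ 981 J/(kg·K)

m_s c (T_s − T_f) = m_water c_water (T_f − T_0):
0.401×c×(274 − 51.7) = 0.546×4180×(51.7 − 13.4)
89.14 c = 87411  ⇒  c ≈ 980.6 J/(kg·K)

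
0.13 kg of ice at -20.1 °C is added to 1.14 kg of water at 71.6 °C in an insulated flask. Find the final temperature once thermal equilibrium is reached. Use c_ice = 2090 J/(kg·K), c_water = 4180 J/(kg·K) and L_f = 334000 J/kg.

T_f ≈ 55.1 °C

Taking heat into each body as positive, Σ m c ΔT = 0:
ice -20.1→0 °C: 0.13×2090×20.1 = 5461.2; fusion: m_ice L_f = 0.13×334000 = 43420; meltwater 0→T: 0.13×4180×T = 543.4 T; water: 4765.2(T − 71.6)
5308.6 T = 341188 − 48881 = 292307
T ≈ 55.06 °C (positive, so assuming full melt was valid).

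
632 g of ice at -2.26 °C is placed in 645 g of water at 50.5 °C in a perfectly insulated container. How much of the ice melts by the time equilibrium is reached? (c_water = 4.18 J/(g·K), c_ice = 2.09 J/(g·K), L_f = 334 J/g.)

Water can give up m c ΔT = 645·4.18·50.5 = 136153 J before reaching 0 °C.
Warming the ice to 0 °C takes 632·2.09·2.26 = 2985.2 J, leaving 133168 J for melting.
Fully melting the ice requires m_ice L_f = 632·334 = 211088 J.
133168 J < 211088 J, so only part of the ice melts and the system sits at 0 °C.
m_melted·334 = 133168  ⇒  m_melted ≈ 398.7 g.

m_melted ≈ 399 g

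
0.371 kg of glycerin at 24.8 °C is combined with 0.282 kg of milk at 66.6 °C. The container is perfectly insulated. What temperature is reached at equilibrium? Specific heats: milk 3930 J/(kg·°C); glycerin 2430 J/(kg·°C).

T_f ≈ 47.8 °C

T_f is the heat-capacity-weighted average of the initial temperatures:
T_f = (1108.3*66.6 + 901.53*24.8) / (1108.3 + 901.53)
    = 96168 / 2009.8 ≈ 47.85 °C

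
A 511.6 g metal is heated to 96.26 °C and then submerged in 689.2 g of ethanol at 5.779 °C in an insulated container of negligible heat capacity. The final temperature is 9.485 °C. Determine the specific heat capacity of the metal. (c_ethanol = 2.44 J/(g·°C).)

m_s c (T_s − T_f) = m_ethanol c_ethanol (T_f − T_0):
511.6·c·(96.26 − 9.485) = 689.2·2.44·(9.485 − 5.779)
44394 c = 6232.2  ⇒  c ≈ 0.1404 J/(g·°C)

c ≈ 0.14 J/(g·°C)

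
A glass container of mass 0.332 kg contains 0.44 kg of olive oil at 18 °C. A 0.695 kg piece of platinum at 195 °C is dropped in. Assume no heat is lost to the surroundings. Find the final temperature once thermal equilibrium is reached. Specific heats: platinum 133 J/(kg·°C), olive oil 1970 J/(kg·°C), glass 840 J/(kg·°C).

Setting the total heat transfer to zero:
0.695*133*(T − 195) + 0.44*1970*(T − 18) + 0.332*840*(T − 18) = 0
92.43(T − 195) + 866.8(T − 18) + 278.88(T − 18) = 0
(92.43 + 866.8 + 278.88) T = 92.43*195 + 866.8*18 + 278.88*18
T = 38647 / 1238.1 = 31.2 °C

T_f ≈ 31.2 °C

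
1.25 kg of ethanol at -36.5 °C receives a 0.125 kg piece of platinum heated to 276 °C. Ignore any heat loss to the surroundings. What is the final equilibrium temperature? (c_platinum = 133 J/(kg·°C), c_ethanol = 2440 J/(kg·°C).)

Energy conservation, ΣQ = 0:
0.125×133×(T − 276) + 1.25×2440×(T − (-36.5)) = 0
3066.6 T = -106736
T ≈ -34.81 °C

T_f ≈ -34.8 °C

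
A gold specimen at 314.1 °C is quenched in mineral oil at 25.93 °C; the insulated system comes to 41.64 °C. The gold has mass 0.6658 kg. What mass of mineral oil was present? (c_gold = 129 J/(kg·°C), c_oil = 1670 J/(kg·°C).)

Heat gained plus heat lost sum to zero:
0.6658·129·(41.64 − 314.1) + m·1670·(41.64 − 25.93) = 0
26236 m = 23401
m = 23401/26236 ≈ 0.892 kg

m ≈ 0.892 kg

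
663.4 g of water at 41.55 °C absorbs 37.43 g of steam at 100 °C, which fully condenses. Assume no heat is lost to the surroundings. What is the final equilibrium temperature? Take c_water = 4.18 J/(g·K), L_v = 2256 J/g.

Conservation of energy gives ΣQ = 0:
condense steam: −37.43×2256 = −84442; condensed water 100 °C→T: 156.46(T − 100); original water: 2773(T − 41.55)
2929.5 T = 84442 + 15646 + 115219 = 215306
T ≈ 73.50 °C — below 100 °C, confirming all the steam condensed.

T_f ≈ 73.5 °C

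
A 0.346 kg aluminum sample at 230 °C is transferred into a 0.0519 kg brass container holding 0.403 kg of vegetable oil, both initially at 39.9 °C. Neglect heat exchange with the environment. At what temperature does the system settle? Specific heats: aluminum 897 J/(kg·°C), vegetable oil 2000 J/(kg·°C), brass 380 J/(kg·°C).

T_f ≈ 91.8 °C

Let T be the final temperature. ΣQ_i = 0:
0.346*897*(T − 230) + 0.403*2000*(T − 39.9) + 0.0519*380*(T − 39.9) = 0
310.36(T − 230) + 806(T − 39.9) + 19.72(T − 39.9) = 0
(310.36 + 806 + 19.72) T = 310.36*230 + 806*39.9 + 19.72*39.9
T = 104330/1136.1 ≈ 91.83 °C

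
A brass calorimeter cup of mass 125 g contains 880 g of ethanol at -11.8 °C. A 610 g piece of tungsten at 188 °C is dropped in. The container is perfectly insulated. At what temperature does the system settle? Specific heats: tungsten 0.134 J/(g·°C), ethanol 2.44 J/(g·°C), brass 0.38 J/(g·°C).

Setting the total heat transfer to zero:
610·0.134·(T − 188) + 880·2.44·(T − (-11.8)) + 125·0.38·(T − (-11.8)) = 0
2276.4 T = -10530
T ≈ -4.63 °C

T_f ≈ -4.6 °C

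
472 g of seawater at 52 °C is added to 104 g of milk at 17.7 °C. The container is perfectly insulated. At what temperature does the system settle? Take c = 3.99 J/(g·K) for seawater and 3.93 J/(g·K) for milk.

T_f ≈ 45.9 °C

T_f = Σ m_i c_i T_i / Σ m_i c_i:
T_f = (1883.3·52 + 408.72·17.7) / (1883.3 + 408.72)
    = 105165 / 2292 ≈ 45.88 °C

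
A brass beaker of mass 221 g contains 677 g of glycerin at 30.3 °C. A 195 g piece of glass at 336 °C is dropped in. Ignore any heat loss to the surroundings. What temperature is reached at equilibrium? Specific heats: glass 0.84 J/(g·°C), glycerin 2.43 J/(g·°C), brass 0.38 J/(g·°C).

T_f ≈ 56.8 °C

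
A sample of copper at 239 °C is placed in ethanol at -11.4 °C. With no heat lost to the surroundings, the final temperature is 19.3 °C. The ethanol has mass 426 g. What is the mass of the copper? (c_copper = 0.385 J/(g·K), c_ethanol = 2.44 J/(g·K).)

m ≈ 377 g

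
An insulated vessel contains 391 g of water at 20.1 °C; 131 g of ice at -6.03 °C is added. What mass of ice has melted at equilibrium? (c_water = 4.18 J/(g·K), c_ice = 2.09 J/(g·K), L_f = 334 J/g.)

m_melted ≈ 93.4 g

Cooling the water to 0 °C releases 391×4.18×20.1 = 32851 J.
Of that, 131×2.09×6.03 = 1651 J goes to bring the ice to 0 °C, leaving 31200 J.
Melting all 131 g of ice would need 131×334 = 43754 J.
That's not enough to melt it all — equilibrium is at 0 °C with ice remaining.
Mass melted = 31200/334 ≈ 93.41 g.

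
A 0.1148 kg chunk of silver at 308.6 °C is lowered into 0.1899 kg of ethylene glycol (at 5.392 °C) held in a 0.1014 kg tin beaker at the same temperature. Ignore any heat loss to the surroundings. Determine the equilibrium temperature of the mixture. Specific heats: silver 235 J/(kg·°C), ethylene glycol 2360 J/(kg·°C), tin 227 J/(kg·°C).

T_f ≈ 21.8 °C

Taking heat into each body as positive, Σ m c ΔT = 0:
0.1148×235×(T − 308.6) + 0.1899×2360×(T − 5.392) + 0.1014×227×(T − 5.392) = 0
(26.98 + 448.16 + 23.02) T = 26.98×308.6 + 448.16×5.392 + 23.02×5.392
T = 10866 / 498.16 = 21.8 °C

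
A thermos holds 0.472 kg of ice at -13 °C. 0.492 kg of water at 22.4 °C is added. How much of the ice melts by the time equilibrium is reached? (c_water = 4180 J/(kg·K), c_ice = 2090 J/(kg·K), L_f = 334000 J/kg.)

Heat available from the water dropping to 0 °C: 0.492×4180×22.4 = 46067 J.
Of that, 0.472×2090×13 = 12824 J goes to bring the ice to 0 °C, leaving 33243 J.
Fully melting the ice requires m_ice L_f = 0.472×334000 = 157648 J.
That's not enough to melt it all — equilibrium is at 0 °C with ice remaining.
m_melted×334000 = 33243  ⇒  m_melted ≈ 0.09953 kg.

m_melted ≈ 0.0995 kg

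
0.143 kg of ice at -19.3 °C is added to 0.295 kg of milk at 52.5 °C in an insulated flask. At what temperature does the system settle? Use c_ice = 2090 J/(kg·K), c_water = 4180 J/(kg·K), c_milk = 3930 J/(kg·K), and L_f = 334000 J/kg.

T_f ≈ 4.2 °C

Heat gained plus heat lost sum to zero:
warm ice to 0 °C: 0.143×2090×(0 − (-19.3)) = 5768.2; latent heat to melt: 0.143×334000 = 47762; warm the meltwater: 597.74 T; milk cools: 0.295×3930×(T − 52.5) = 1159.3(T − 52.5)
1757.1 T = 60866 − 53530 = 7335.7
T ≈ 4.17 °C. Since T > 0 °C, the all-ice-melts assumption holds.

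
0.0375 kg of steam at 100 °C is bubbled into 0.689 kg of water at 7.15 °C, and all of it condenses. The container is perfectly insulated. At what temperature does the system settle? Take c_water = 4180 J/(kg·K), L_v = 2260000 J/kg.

T_f ≈ 39.9 °C

Setting the total heat transfer to zero:
steam→water at 100 °C releases m L_v = 0.0375×2260000 = 84750; condensate cools 100→T: 0.0375×4180×(T − 100) = 156.75(T − 100); original water: 2880(T − 7.15)
3036.8 T = 84750 + 15675 + 20592 = 121017
T ≈ 39.85 °C — below 100 °C, confirming all the steam condensed.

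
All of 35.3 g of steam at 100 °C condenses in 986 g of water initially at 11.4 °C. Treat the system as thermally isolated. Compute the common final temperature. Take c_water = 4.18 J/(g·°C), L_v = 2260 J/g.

T_f ≈ 33.1 °C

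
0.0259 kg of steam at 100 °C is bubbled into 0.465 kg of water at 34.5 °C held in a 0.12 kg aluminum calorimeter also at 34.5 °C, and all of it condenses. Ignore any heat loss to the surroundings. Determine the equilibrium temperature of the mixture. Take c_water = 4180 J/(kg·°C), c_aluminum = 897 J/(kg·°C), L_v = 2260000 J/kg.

T_f ≈ 64.9 °C

Energy balance with sensible and latent terms:
latent heat released on condensation: 0.0259·2260000 = 58534
  condensate cools 100→T: 0.0259·4180·(T − 100) = 108.26(T − 100)
  water warms: 0.465·4180·(T − 34.5) = 1943.7(T − 34.5)
  cup: 107.64(T − 34.5)
2159.6 T = 58534 + 10826 + 70771 = 140131
T ≈ 64.89 °C — below 100 °C, confirming all the steam condensed.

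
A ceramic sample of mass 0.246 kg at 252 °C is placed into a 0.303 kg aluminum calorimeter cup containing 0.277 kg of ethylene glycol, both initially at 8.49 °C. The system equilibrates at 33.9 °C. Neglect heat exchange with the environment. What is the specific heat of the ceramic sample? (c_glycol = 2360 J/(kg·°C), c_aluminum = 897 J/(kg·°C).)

Setting the total heat transfer to zero:
0.246·c·(33.9 − 252) + 0.277·2360·(33.9 − 8.49) + 0.303·897·(33.9 − 8.49) = 0
-53.65 c = -23517
c = -23517/-53.65 ≈ 438.3 J/(kg·°C)

c ≈ 438 J/(kg·°C)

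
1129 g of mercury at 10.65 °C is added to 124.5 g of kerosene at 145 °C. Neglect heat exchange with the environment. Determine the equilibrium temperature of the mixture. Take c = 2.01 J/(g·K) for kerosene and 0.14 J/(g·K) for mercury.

T_f ≈ 93.0 °C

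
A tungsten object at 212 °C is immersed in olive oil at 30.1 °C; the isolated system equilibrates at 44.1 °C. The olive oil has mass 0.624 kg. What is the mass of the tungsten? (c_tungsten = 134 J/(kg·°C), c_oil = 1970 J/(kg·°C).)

Energy conservation, ΣQ = 0:
m×134×(44.1 − 212) + 0.624×1970×(44.1 − 30.1) = 0
-22499 m = -17210
m = -17210/-22499 ≈ 0.7649 kg

m ≈ 0.765 kg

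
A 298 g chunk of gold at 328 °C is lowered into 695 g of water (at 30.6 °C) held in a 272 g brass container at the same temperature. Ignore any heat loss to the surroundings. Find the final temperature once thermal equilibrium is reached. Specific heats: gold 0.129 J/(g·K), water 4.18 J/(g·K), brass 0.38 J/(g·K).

T_f ≈ 34.4 °C

Energy conservation, ΣQ = 0:
298·0.129·(T − 328) + 695·4.18·(T − 30.6) + 272·0.38·(T − 30.6) = 0
38.44(T − 328) + 2905.1(T − 30.6) + 103.36(T − 30.6) = 0
3046.9 T = 104668
T = 104668 / 3046.9 = 34.4 °C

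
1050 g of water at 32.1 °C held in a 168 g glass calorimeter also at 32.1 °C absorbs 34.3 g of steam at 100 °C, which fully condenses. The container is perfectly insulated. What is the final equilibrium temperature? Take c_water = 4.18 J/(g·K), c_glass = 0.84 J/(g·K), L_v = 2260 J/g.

Heat gained plus heat lost sum to zero:
condense steam: −34.3×2260 = −77518
  condensate cools 100→T: 34.3×4.18×(T − 100) = 143.37(T − 100)
  original water: 4389(T − 32.1)
  cup: 141.12(T − 32.1)
4673.5 T = 77518 + 14337 + 145417 = 237272
T ≈ 50.77 °C, under the boiling point, so the assumption holds.

T_f ≈ 50.8 °C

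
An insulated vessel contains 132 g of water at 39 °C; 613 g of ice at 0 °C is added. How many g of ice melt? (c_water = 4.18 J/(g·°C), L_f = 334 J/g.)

m_melted ≈ 64.4 g

Heat available from the water dropping to 0 °C: 132×4.18×39 = 21519 J.
Fully melting the ice requires m_ice L_f = 613×334 = 204742 J.
That's not enough to melt it all — equilibrium is at 0 °C with ice remaining.
m_melt = 21519 / L_f = 64.43 g.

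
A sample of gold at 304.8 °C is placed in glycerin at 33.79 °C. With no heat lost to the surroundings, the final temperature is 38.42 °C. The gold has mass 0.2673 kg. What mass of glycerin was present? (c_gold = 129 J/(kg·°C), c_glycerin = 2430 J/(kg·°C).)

|Q_gold| = |Q_glycerin|:
0.2673×129×(304.8 − 38.42) = m×2430×(38.42 − 33.79)
11251 m = 9185.2  ⇒  m ≈ 0.8164 kg

m ≈ 0.816 kg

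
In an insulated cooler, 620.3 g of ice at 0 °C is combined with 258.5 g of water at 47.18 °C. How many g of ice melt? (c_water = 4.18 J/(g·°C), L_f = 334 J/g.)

m_melted ≈ 153 g

Cooling the water to 0 °C releases 258.5·4.18·47.18 = 50979 J.
Fully melting the ice requires m_ice L_f = 620.3·334 = 207180 J.
50979 J < 207180 J, so only part of the ice melts and the system sits at 0 °C.
m_melted·334 = 50979  ⇒  m_melted ≈ 152.6 g.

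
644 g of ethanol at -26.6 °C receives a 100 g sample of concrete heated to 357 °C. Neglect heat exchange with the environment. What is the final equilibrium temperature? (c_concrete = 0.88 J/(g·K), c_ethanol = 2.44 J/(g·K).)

T_f is the heat-capacity-weighted average of the initial temperatures:
T_f = (88×357 + 1571.4×(-26.6)) / (88 + 1571.4)
    = -10382 / 1659.4 ≈ -6.26 °C

T_f ≈ -6.3 °C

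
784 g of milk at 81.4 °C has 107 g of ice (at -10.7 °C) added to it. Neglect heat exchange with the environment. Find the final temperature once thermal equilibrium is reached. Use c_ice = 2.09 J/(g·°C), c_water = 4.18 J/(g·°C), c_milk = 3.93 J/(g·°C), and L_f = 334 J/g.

T_f ≈ 60.3 °C

Let T be the final temperature. ΣQ_i = 0:
warm ice to 0 °C: 107·2.09·(0 − (-10.7)) = 2392.8
  melt ice: 107·334 = 35738
  meltwater 0→T: 107·4.18·T = 447.26 T
  milk cools: 784·3.93·(T − 81.4) = 3081.1(T − 81.4)
3528.4 T = 250803 − 38131 = 212672
T ≈ 60.27 °C. Since T > 0 °C, the all-ice-melts assumption holds.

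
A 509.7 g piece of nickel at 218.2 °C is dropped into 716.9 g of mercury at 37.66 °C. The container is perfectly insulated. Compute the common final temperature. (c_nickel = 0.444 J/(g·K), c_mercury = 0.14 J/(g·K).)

T_f ≈ 162.7 °C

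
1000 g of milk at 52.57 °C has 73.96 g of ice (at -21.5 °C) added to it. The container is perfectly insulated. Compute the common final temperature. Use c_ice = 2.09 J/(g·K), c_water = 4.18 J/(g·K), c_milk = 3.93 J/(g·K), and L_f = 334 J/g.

T_f ≈ 42.1 °C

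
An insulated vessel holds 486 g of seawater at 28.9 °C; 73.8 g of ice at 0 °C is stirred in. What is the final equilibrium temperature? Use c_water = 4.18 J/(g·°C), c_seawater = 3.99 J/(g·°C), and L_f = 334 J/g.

Heat gained plus heat lost sum to zero:
fusion: m_ice L_f = 73.8·334 = 24649; warm the meltwater: 308.48 T; seawater: 1939.1(T − 28.9)
2247.6 T = 56041 − 24649 = 31392
T ≈ 13.97 °C (positive, so assuming full melt was valid).

T_f ≈ 14.0 °C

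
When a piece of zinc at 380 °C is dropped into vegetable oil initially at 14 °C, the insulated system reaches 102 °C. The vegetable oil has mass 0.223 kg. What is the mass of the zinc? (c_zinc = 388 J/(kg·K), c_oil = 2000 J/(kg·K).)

m ≈ 0.364 kg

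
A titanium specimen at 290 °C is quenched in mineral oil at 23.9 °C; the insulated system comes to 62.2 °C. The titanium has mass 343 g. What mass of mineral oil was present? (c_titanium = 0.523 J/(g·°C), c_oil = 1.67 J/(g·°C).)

Heat lost by the titanium = heat gained by the oil:
343·0.523·(290 − 62.2) = m·1.67·(62.2 − 23.9)
63.96 m = 40865  ⇒  m ≈ 638.9 g

m ≈ 639 g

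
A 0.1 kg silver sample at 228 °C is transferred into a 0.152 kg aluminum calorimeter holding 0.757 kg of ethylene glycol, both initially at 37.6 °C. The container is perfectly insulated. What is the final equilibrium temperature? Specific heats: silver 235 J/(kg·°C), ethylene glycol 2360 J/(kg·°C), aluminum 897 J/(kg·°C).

T_f ≈ 39.9 °C

Taking heat into each body as positive, Σ m c ΔT = 0:
0.1×235×(T − 228) + 0.757×2360×(T − 37.6) + 0.152×897×(T − 37.6) = 0
23.5(T − 228) + 1786.5(T − 37.6) + 136.34(T − 37.6) = 0
(23.5 + 1786.5 + 136.34) T = 23.5×228 + 1786.5×37.6 + 136.34×37.6
T = 77658/1946.4 ≈ 39.90 °C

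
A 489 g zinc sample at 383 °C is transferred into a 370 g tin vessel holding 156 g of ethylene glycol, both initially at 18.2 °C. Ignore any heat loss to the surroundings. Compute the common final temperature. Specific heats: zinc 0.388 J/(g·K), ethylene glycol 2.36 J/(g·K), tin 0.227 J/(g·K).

T_f ≈ 126.0 °C

Heat gained plus heat lost sum to zero:
489·0.388·(T − 383) + 156·2.36·(T − 18.2) + 370·0.227·(T − 18.2) = 0
641.88 T = 80896
T ≈ 126.03 °C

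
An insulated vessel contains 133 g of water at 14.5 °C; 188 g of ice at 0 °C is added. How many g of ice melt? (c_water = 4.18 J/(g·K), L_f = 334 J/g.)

m_melted ≈ 24.1 g

Heat available from the water dropping to 0 °C: 133·4.18·14.5 = 8061.1 J.
To melt every bit of ice: 188·334 = 62792 J.
That's not enough to melt it all — equilibrium is at 0 °C with ice remaining.
m_melted·334 = 8061.1  ⇒  m_melted ≈ 24.14 g.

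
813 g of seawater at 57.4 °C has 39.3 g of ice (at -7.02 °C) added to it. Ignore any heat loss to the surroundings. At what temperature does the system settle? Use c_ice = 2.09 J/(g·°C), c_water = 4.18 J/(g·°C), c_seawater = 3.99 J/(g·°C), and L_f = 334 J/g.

T_f ≈ 50.6 °C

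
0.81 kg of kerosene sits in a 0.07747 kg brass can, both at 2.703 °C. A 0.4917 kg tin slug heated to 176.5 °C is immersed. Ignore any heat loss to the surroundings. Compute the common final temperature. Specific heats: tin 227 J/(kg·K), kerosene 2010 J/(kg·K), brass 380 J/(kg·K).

With ΣQ=0 the equilibrium temperature is the m·c-weighted mean:
T_f = (111.62·176.5 + 1628.1·2.703 + 29.44·2.703) / (111.62 + 1628.1 + 29.44)
    = 24181 / 1769.2 ≈ 13.67 °C

T_f ≈ 13.7 °C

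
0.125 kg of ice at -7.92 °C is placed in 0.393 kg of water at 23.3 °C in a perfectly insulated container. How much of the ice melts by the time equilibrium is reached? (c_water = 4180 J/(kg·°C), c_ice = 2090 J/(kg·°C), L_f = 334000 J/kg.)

Cooling the water to 0 °C releases 0.393×4180×23.3 = 38276 J.
Warming the ice to 0 °C takes 0.125×2090×7.92 = 2069.1 J, leaving 36207 J for melting.
Melting all 0.125 kg of ice would need 0.125×334000 = 41750 J.
Since 36207 < 41750 J, not all the ice melts; equilibrium is at 0 °C.
m_melt = 36207 / L_f = 0.1084 kg.

m_melted ≈ 0.108 kg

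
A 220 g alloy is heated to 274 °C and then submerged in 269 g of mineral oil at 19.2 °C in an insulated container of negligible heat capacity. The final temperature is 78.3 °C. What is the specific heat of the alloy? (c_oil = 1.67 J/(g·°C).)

m_s c (T_s − T_f) = m_oil c_oil (T_f − T_0):
220×c×(274 − 78.3) = 269×1.67×(78.3 − 19.2)
43054 c = 26549  ⇒  c ≈ 0.6167 J/(g·°C)

c ≈ 0.617 J/(g·°C)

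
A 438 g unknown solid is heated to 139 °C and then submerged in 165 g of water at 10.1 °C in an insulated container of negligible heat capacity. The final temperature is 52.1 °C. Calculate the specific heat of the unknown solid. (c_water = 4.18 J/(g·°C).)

m_s c (T_s − T_f) = m_water c_water (T_f − T_0):
438×c×(139 − 52.1) = 165×4.18×(52.1 − 10.1)
38062 c = 28967  ⇒  c ≈ 0.7611 J/(g·°C)

c ≈ 0.761 J/(g·°C)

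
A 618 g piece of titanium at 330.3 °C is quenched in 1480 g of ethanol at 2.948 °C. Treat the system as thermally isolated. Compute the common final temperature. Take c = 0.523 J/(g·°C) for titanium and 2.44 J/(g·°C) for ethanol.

T_f ≈ 29.8 °C

Heat lost by the titanium equals heat gained by the ethanol:
618*0.523*(330.3 − T) = 1480*2.44*(T − 2.948)
323.21(330.3 − T) = 3611.2(T − 2.948)
3934.4 T = 117403  ⇒  T ≈ 29.84 °C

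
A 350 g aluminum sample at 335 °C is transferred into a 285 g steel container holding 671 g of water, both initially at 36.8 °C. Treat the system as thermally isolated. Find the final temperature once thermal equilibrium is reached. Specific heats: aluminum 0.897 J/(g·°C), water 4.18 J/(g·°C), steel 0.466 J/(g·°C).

T_f ≈ 65.6 °C

Energy conservation, ΣQ = 0:
350×0.897×(T − 335) + 671×4.18×(T − 36.8) + 285×0.466×(T − 36.8) = 0
313.95(T − 335) + 2804.8(T − 36.8) + 132.81(T − 36.8) = 0
(313.95 + 2804.8 + 132.81) T = 313.95×335 + 2804.8×36.8 + 132.81×36.8
T = 213277 / 3251.5 = 65.6 °C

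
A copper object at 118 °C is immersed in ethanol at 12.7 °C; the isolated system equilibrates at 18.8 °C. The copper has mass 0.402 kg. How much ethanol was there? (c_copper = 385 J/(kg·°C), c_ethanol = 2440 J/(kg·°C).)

m ≈ 1.03 kg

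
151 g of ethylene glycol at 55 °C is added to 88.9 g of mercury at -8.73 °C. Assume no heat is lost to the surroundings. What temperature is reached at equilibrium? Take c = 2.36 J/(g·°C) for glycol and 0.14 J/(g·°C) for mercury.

Heat lost by the glycol equals heat gained by the mercury:
151×2.36×(55 − T) = 88.9×0.14×(T − (-8.73))
356.36(55 − T) = 12.45(T − (-8.73))
368.81 T = 19491  ⇒  T ≈ 52.85 °C

T_f ≈ 52.8 °C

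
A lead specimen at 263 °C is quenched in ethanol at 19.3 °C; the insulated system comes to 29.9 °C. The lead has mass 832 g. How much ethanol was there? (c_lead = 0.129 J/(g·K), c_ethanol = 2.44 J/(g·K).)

m ≈ 967 g

|Q_lead| = |Q_ethanol|:
832×0.129×(263 − 29.9) = m×2.44×(29.9 − 19.3)
25.86 m = 25018  ⇒  m ≈ 967.3 g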